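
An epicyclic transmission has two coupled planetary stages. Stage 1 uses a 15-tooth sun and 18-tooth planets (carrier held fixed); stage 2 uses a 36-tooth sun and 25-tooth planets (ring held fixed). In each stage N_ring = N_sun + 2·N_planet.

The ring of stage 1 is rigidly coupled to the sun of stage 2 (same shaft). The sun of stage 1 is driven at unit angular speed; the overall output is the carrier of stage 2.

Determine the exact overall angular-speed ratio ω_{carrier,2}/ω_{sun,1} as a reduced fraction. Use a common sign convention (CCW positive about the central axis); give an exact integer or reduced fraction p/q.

-90/1037

Stage 1: N_ring = 15 + 2·18 = 51
Stage 1: 15(ω_s−ω_c) = −51(ω_r−ω_c),  ω_c=0, ω_s=1
Stage 1: ω_r = 0 − (15/51)(1−0) = -5/17
  ⇒ ω_r¹/ω_s¹ = -5/17
Stage 2: N_ring = 36 + 2·25 = 86
Stage 2: 36(ω_s−ω_c) = −86(ω_r−ω_c),  ω_r=0, ω_s=1
Stage 2: 36(1−ω_c) = −86(0−ω_c)  ⇒  122ω_c = 36  ⇒  ω_c = 18/61
  ⇒ ω_c²/ω_s² = 18/61
Coupling ω_s² = ω_r¹ ⇒ overall = -5/17 × 18/61 = -90/1037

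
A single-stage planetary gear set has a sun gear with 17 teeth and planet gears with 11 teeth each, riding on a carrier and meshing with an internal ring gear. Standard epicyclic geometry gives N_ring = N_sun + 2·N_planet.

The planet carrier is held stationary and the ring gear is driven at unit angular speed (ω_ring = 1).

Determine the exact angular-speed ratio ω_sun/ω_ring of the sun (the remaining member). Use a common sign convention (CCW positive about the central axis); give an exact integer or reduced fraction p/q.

-39/17

N_ring = 17 + 2·11 = 39
17(ω_s−ω_c) = −39(ω_r−ω_c),  ω_c=0, ω_r=1
ω_s = 0 − (39/17)(1−0) = -39/17
ω_s/ω_r = -39/17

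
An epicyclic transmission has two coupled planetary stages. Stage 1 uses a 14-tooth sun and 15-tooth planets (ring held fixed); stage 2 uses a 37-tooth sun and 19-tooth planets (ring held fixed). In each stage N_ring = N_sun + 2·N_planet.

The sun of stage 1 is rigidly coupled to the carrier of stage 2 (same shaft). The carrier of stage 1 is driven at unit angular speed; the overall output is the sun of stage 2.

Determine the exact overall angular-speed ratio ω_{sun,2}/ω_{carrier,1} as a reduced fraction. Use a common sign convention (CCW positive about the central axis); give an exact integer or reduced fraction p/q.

Stage 1: N_ring = 14 + 2·15 = 44
Stage 1: 14(ω_s−ω_c) = −44(ω_r−ω_c),  ω_r=0, ω_c=1
Stage 1: ω_s = 1 − (44/14)(0−1) = 29/7
  ⇒ ω_s¹/ω_c¹ = 29/7
Stage 2: N_ring = 37 + 2·19 = 75
Stage 2: 37(ω_s−ω_c) = −75(ω_r−ω_c),  ω_r=0, ω_c=1
Stage 2: ω_s = 1 − (75/37)(0−1) = 112/37
  ⇒ ω_s²/ω_c² = 112/37
Coupling ω_c² = ω_s¹ ⇒ overall = 29/7 × 112/37 = 464/37

464/37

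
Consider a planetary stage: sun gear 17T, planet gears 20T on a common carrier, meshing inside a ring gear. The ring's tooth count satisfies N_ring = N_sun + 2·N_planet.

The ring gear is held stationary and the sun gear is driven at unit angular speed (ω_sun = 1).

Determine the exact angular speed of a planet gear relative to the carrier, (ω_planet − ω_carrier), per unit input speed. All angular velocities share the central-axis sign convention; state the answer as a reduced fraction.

-969/1480

N_ring = 17 + 2·20 = 57
17(ω_s−ω_c) = −57(ω_r−ω_c),  ω_r=0, ω_s=1
17(1−ω_c) = −57(0−ω_c)  ⇒  74ω_c = 17  ⇒  ω_c = 17/74
sun–planet: 17·(1−17/74) = −20·(ω_p−ω_c)  ⇒  ω_p−ω_c = −(17/20)·(57/74) = -969/1480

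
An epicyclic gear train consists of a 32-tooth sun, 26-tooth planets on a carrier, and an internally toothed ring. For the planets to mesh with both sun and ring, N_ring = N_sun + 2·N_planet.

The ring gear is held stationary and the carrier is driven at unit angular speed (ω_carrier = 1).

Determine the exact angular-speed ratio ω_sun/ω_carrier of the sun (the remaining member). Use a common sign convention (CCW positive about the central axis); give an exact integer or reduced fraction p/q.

N_ring = 32 + 2·26 = 84
32(ω_s−ω_c) = −84(ω_r−ω_c),  ω_r=0, ω_c=1
ω_s = 1 − (84/32)(0−1) = 29/8
ω_s/ω_c = 29/8

29/8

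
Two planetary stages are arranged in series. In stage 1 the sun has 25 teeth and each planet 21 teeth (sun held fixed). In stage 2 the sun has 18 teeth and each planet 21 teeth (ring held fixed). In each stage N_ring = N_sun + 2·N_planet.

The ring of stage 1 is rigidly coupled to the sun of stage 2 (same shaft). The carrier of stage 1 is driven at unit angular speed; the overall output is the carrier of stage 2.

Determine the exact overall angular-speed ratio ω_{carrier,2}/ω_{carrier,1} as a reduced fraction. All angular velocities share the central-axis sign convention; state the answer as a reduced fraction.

276/871

Stage 1: N_ring = 25 + 2·21 = 67
Stage 1: 25(ω_s−ω_c) = −67(ω_r−ω_c),  ω_s=0, ω_c=1
Stage 1: ω_r = 1 − (25/67)(0−1) = 92/67
  ⇒ ω_r¹/ω_c¹ = 92/67
Stage 2: N_ring = 18 + 2·21 = 60
Stage 2: 18(ω_s−ω_c) = −60(ω_r−ω_c),  ω_r=0, ω_s=1
Stage 2: 18(1−ω_c) = −60(0−ω_c)  ⇒  78ω_c = 18  ⇒  ω_c = 3/13
  ⇒ ω_c²/ω_s² = 3/13
Coupling ω_s² = ω_r¹ ⇒ overall = 92/67 × 3/13 = 276/871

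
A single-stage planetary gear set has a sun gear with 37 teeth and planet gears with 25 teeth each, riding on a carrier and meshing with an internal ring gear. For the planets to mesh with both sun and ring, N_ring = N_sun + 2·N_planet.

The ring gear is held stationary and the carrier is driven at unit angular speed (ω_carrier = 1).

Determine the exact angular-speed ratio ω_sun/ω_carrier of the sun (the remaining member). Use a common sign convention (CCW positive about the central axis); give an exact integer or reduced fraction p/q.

124/37

N_ring = 37 + 2·25 = 87
37(ω_s−ω_c) = −87(ω_r−ω_c),  ω_r=0, ω_c=1
ω_s = 1 − (87/37)(0−1) = 124/37
ω_s/ω_c = 124/37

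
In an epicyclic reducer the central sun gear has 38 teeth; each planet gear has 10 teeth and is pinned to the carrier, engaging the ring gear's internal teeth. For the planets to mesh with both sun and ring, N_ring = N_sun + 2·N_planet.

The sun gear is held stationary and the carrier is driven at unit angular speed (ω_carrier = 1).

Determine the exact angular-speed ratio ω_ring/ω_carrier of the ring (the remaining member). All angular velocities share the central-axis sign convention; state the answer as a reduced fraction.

N_ring = 38 + 2·10 = 58
38(ω_s−ω_c) = −58(ω_r−ω_c),  ω_s=0, ω_c=1
ω_r = 1 − (38/58)(0−1) = 48/29
ω_r/ω_c = 48/29

48/29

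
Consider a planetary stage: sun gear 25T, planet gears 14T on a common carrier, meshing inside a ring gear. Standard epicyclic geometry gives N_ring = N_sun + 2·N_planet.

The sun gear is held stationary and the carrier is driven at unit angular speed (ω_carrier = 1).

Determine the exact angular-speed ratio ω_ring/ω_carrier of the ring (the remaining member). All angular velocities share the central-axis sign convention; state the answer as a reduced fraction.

N_ring = 25 + 2·14 = 53
25(ω_s−ω_c) = −53(ω_r−ω_c),  ω_s=0, ω_c=1
ω_r = 1 − (25/53)(0−1) = 78/53
ω_r/ω_c = 78/53

78/53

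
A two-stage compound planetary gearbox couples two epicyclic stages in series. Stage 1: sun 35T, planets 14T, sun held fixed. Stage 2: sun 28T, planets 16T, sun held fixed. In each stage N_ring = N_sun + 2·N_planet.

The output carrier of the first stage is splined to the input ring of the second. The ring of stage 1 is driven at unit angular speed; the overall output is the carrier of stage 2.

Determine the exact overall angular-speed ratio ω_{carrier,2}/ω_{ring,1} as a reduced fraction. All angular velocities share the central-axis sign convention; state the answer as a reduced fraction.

135/308

Stage 1: N_ring = 35 + 2·14 = 63
Stage 1: 35(ω_s−ω_c) = −63(ω_r−ω_c),  ω_s=0, ω_r=1
Stage 1: 35(0−ω_c) = −63(1−ω_c)  ⇒  98ω_c = 63  ⇒  ω_c = 9/14
  ⇒ ω_c¹/ω_r¹ = 9/14
Stage 2: N_ring = 28 + 2·16 = 60
Stage 2: 28(ω_s−ω_c) = −60(ω_r−ω_c),  ω_s=0, ω_r=1
Stage 2: 28(0−ω_c) = −60(1−ω_c)  ⇒  88ω_c = 60  ⇒  ω_c = 15/22
  ⇒ ω_c²/ω_r² = 15/22
Coupling ω_r² = ω_c¹ ⇒ overall = 9/14 × 15/22 = 135/308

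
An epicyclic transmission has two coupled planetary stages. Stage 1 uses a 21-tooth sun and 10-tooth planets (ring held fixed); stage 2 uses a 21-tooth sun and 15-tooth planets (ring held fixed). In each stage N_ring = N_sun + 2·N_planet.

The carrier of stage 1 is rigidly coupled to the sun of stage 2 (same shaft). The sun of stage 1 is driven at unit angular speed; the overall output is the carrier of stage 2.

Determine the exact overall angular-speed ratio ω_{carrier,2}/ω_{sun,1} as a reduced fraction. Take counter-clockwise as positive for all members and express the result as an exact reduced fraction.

Stage 1: N_ring = 21 + 2·10 = 41
Stage 1: 21(ω_s−ω_c) = −41(ω_r−ω_c),  ω_r=0, ω_s=1
Stage 1: 21(1−ω_c) = −41(0−ω_c)  ⇒  62ω_c = 21  ⇒  ω_c = 21/62
  ⇒ ω_c¹/ω_s¹ = 21/62
Stage 2: N_ring = 21 + 2·15 = 51
Stage 2: 21(ω_s−ω_c) = −51(ω_r−ω_c),  ω_r=0, ω_s=1
Stage 2: 21(1−ω_c) = −51(0−ω_c)  ⇒  72ω_c = 21  ⇒  ω_c = 7/24
  ⇒ ω_c²/ω_s² = 7/24
Coupling ω_s² = ω_c¹ ⇒ overall = 21/62 × 7/24 = 49/496

49/496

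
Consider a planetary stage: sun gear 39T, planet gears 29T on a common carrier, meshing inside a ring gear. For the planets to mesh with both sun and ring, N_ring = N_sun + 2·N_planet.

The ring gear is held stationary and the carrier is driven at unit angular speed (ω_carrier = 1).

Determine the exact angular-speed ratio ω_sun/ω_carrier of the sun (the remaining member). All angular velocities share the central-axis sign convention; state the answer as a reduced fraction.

N_ring = 39 + 2·29 = 97
39(ω_s−ω_c) = −97(ω_r−ω_c),  ω_r=0, ω_c=1
ω_s = 1 − (97/39)(0−1) = 136/39
ω_s/ω_c = 136/39

136/39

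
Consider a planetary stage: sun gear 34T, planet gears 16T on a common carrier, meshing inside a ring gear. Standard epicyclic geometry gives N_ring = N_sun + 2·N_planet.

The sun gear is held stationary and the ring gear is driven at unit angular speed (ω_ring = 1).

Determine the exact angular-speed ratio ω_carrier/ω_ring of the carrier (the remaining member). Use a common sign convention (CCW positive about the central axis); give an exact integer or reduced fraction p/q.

N_ring = 34 + 2·16 = 66
34(ω_s−ω_c) = −66(ω_r−ω_c),  ω_s=0, ω_r=1
34(0−ω_c) = −66(1−ω_c)  ⇒  100ω_c = 66  ⇒  ω_c = 33/50
ω_c/ω_r = 33/50

33/50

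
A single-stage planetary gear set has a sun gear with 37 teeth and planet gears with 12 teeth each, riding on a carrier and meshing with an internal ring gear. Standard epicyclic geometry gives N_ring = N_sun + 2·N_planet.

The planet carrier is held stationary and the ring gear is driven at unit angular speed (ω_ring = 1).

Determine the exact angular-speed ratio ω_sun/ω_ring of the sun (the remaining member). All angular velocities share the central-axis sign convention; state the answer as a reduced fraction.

N_ring = 37 + 2·12 = 61
37(ω_s−ω_c) = −61(ω_r−ω_c),  ω_c=0, ω_r=1
ω_s = 0 − (61/37)(1−0) = -61/37
ω_s/ω_r = -61/37

-61/37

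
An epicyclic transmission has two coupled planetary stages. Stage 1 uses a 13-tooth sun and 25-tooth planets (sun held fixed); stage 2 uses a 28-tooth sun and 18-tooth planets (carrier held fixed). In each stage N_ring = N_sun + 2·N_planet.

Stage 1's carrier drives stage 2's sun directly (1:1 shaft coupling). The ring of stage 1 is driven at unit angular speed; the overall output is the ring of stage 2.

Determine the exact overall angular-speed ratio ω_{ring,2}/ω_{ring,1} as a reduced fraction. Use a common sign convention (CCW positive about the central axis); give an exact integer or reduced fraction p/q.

-441/1216

Stage 1: N_ring = 13 + 2·25 = 63
Stage 1: 13(ω_s−ω_c) = −63(ω_r−ω_c),  ω_s=0, ω_r=1
Stage 1: 13(0−ω_c) = −63(1−ω_c)  ⇒  76ω_c = 63  ⇒  ω_c = 63/76
  ⇒ ω_c¹/ω_r¹ = 63/76
Stage 2: N_ring = 28 + 2·18 = 64
Stage 2: 28(ω_s−ω_c) = −64(ω_r−ω_c),  ω_c=0, ω_s=1
Stage 2: ω_r = 0 − (28/64)(1−0) = -7/16
  ⇒ ω_r²/ω_s² = -7/16
Coupling ω_s² = ω_c¹ ⇒ overall = 63/76 × -7/16 = -441/1216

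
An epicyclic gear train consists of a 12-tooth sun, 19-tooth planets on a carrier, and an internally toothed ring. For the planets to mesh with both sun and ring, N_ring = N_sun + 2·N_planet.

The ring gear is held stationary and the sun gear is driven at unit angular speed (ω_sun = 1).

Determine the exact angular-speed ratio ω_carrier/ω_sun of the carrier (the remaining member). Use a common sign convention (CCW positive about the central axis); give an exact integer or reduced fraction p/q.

6/31

N_ring = 12 + 2·19 = 50
12(ω_s−ω_c) = −50(ω_r−ω_c),  ω_r=0, ω_s=1
12(1−ω_c) = −50(0−ω_c)  ⇒  62ω_c = 12  ⇒  ω_c = 6/31
ω_c/ω_s = 6/31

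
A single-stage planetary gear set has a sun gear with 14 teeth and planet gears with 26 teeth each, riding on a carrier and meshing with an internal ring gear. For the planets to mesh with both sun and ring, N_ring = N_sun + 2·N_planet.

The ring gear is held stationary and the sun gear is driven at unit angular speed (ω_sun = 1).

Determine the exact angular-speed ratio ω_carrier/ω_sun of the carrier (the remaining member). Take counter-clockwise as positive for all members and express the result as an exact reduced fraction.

N_ring = 14 + 2·26 = 66
14(ω_s−ω_c) = −66(ω_r−ω_c),  ω_r=0, ω_s=1
14(1−ω_c) = −66(0−ω_c)  ⇒  80ω_c = 14  ⇒  ω_c = 7/40
ω_c/ω_s = 7/40

7/40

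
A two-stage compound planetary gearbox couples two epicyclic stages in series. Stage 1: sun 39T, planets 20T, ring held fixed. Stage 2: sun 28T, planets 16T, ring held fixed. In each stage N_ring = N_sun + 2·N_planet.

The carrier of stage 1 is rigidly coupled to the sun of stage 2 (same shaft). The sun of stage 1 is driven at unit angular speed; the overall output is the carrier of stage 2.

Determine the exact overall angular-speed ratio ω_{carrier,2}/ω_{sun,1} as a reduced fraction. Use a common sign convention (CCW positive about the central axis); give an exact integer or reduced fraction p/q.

Stage 1: N_ring = 39 + 2·20 = 79
Stage 1: 39(ω_s−ω_c) = −79(ω_r−ω_c),  ω_r=0, ω_s=1
Stage 1: 39(1−ω_c) = −79(0−ω_c)  ⇒  118ω_c = 39  ⇒  ω_c = 39/118
  ⇒ ω_c¹/ω_s¹ = 39/118
Stage 2: N_ring = 28 + 2·16 = 60
Stage 2: 28(ω_s−ω_c) = −60(ω_r−ω_c),  ω_r=0, ω_s=1
Stage 2: 28(1−ω_c) = −60(0−ω_c)  ⇒  88ω_c = 28  ⇒  ω_c = 7/22
  ⇒ ω_c²/ω_s² = 7/22
Coupling ω_s² = ω_c¹ ⇒ overall = 39/118 × 7/22 = 273/2596

273/2596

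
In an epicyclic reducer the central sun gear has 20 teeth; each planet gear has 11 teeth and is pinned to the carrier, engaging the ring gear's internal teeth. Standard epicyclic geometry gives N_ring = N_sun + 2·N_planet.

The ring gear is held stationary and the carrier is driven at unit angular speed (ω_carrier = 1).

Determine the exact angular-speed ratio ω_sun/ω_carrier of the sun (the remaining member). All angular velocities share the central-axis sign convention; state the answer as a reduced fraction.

31/10

N_ring = 20 + 2·11 = 42
20(ω_s−ω_c) = −42(ω_r−ω_c),  ω_r=0, ω_c=1
ω_s = 1 − (42/20)(0−1) = 31/10
ω_s/ω_c = 31/10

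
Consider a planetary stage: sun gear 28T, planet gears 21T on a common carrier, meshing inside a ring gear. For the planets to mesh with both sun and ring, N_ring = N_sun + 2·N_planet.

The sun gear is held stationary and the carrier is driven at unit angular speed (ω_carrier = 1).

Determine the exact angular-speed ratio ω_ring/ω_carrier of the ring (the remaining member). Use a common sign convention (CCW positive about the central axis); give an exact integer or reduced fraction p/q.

N_ring = 28 + 2·21 = 70
28(ω_s−ω_c) = −70(ω_r−ω_c),  ω_s=0, ω_c=1
ω_r = 1 − (28/70)(0−1) = 7/5
ω_r/ω_c = 7/5

7/5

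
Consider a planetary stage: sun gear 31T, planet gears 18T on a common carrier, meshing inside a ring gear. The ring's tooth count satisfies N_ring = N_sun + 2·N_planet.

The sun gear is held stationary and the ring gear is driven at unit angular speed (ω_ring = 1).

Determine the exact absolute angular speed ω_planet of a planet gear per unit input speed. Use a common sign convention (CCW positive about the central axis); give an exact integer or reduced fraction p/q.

67/36

N_ring = 31 + 2·18 = 67
31(ω_s−ω_c) = −67(ω_r−ω_c),  ω_s=0, ω_r=1
31(0−ω_c) = −67(1−ω_c)  ⇒  98ω_c = 67  ⇒  ω_c = 67/98
sun–planet: 31·(0−67/98) = −18·(ω_p−ω_c)  ⇒  ω_p−ω_c = −(31/18)·(-67/98) = 2077/1764
ω_p = 67/98 + 2077/1764 = 67/36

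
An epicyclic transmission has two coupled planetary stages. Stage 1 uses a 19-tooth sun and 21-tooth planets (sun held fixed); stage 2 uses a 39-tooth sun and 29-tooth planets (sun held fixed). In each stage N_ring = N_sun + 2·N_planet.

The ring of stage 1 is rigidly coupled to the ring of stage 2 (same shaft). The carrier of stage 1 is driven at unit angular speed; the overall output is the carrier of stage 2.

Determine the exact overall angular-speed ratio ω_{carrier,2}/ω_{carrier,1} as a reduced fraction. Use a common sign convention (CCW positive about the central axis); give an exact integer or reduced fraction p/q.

970/1037

Stage 1: N_ring = 19 + 2·21 = 61
Stage 1: 19(ω_s−ω_c) = −61(ω_r−ω_c),  ω_s=0, ω_c=1
Stage 1: ω_r = 1 − (19/61)(0−1) = 80/61
  ⇒ ω_r¹/ω_c¹ = 80/61
Stage 2: N_ring = 39 + 2·29 = 97
Stage 2: 39(ω_s−ω_c) = −97(ω_r−ω_c),  ω_s=0, ω_r=1
Stage 2: 39(0−ω_c) = −97(1−ω_c)  ⇒  136ω_c = 97  ⇒  ω_c = 97/136
  ⇒ ω_c²/ω_r² = 97/136
Coupling ω_r² = ω_r¹ ⇒ overall = 80/61 × 97/136 = 970/1037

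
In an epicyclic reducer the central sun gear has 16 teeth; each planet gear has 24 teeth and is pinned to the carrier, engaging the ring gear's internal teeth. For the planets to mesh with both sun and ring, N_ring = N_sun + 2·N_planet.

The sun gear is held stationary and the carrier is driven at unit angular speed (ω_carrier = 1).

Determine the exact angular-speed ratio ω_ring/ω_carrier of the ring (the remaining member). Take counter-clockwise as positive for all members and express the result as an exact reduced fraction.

N_ring = 16 + 2·24 = 64
16(ω_s−ω_c) = −64(ω_r−ω_c),  ω_s=0, ω_c=1
ω_r = 1 − (16/64)(0−1) = 5/4
ω_r/ω_c = 5/4

5/4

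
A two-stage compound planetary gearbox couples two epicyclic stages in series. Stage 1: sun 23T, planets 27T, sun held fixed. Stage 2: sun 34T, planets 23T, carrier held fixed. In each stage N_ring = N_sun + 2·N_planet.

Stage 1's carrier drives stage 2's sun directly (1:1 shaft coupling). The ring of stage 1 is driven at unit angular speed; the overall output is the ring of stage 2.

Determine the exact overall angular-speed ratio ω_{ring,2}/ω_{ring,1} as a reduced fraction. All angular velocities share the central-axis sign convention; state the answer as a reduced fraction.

-1309/4000

Stage 1: N_ring = 23 + 2·27 = 77
Stage 1: 23(ω_s−ω_c) = −77(ω_r−ω_c),  ω_s=0, ω_r=1
Stage 1: 23(0−ω_c) = −77(1−ω_c)  ⇒  100ω_c = 77  ⇒  ω_c = 77/100
  ⇒ ω_c¹/ω_r¹ = 77/100
Stage 2: N_ring = 34 + 2·23 = 80
Stage 2: 34(ω_s−ω_c) = −80(ω_r−ω_c),  ω_c=0, ω_s=1
Stage 2: ω_r = 0 − (34/80)(1−0) = -17/40
  ⇒ ω_r²/ω_s² = -17/40
Coupling ω_s² = ω_c¹ ⇒ overall = 77/100 × -17/40 = -1309/4000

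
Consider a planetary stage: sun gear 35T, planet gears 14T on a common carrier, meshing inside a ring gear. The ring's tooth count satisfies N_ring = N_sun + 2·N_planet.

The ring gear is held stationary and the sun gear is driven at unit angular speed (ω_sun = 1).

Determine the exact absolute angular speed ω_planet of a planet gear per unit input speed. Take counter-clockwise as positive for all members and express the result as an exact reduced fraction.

-5/4

N_ring = 35 + 2·14 = 63
35(ω_s−ω_c) = −63(ω_r−ω_c),  ω_r=0, ω_s=1
35(1−ω_c) = −63(0−ω_c)  ⇒  98ω_c = 35  ⇒  ω_c = 5/14
sun–planet: 35·(1−5/14) = −14·(ω_p−ω_c)  ⇒  ω_p−ω_c = −(35/14)·(9/14) = -45/28
ω_p = 5/14 − 45/28 = -5/4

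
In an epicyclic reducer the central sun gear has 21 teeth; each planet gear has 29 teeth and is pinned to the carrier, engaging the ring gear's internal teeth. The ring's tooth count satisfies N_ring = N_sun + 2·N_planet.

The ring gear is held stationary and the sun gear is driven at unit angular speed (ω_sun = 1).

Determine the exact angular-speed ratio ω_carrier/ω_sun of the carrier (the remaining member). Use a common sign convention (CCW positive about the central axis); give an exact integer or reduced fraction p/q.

N_ring = 21 + 2·29 = 79
21(ω_s−ω_c) = −79(ω_r−ω_c),  ω_r=0, ω_s=1
21(1−ω_c) = −79(0−ω_c)  ⇒  100ω_c = 21  ⇒  ω_c = 21/100
ω_c/ω_s = 21/100

21/100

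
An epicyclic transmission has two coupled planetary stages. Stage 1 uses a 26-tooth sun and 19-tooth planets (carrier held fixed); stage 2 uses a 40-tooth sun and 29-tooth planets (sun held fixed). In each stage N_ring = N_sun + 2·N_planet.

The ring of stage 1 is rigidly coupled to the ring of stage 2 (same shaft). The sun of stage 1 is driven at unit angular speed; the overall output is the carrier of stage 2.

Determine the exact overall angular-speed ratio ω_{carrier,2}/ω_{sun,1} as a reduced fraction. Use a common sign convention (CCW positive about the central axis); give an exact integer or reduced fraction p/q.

Stage 1: N_ring = 26 + 2·19 = 64
Stage 1: 26(ω_s−ω_c) = −64(ω_r−ω_c),  ω_c=0, ω_s=1
Stage 1: ω_r = 0 − (26/64)(1−0) = -13/32
  ⇒ ω_r¹/ω_s¹ = -13/32
Stage 2: N_ring = 40 + 2·29 = 98
Stage 2: 40(ω_s−ω_c) = −98(ω_r−ω_c),  ω_s=0, ω_r=1
Stage 2: 40(0−ω_c) = −98(1−ω_c)  ⇒  138ω_c = 98  ⇒  ω_c = 49/69
  ⇒ ω_c²/ω_r² = 49/69
Coupling ω_r² = ω_r¹ ⇒ overall = -13/32 × 49/69 = -637/2208

-637/2208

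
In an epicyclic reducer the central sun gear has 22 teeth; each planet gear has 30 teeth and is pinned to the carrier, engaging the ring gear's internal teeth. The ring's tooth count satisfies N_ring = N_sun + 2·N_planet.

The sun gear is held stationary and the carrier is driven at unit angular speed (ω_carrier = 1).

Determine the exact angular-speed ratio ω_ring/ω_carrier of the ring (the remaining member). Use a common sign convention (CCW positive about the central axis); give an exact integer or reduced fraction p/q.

52/41

N_ring = 22 + 2·30 = 82
22(ω_s−ω_c) = −82(ω_r−ω_c),  ω_s=0, ω_c=1
ω_r = 1 − (22/82)(0−1) = 52/41
ω_r/ω_c = 52/41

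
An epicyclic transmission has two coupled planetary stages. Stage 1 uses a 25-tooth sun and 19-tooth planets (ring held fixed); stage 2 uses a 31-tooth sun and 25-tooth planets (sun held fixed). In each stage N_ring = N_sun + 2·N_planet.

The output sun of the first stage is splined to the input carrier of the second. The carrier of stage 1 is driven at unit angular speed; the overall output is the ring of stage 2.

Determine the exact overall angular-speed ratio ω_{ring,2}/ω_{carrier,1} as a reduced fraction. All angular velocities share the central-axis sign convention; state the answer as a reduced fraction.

9856/2025

Stage 1: N_ring = 25 + 2·19 = 63
Stage 1: 25(ω_s−ω_c) = −63(ω_r−ω_c),  ω_r=0, ω_c=1
Stage 1: ω_s = 1 − (63/25)(0−1) = 88/25
  ⇒ ω_s¹/ω_c¹ = 88/25
Stage 2: N_ring = 31 + 2·25 = 81
Stage 2: 31(ω_s−ω_c) = −81(ω_r−ω_c),  ω_s=0, ω_c=1
Stage 2: ω_r = 1 − (31/81)(0−1) = 112/81
  ⇒ ω_r²/ω_c² = 112/81
Coupling ω_c² = ω_s¹ ⇒ overall = 88/25 × 112/81 = 9856/2025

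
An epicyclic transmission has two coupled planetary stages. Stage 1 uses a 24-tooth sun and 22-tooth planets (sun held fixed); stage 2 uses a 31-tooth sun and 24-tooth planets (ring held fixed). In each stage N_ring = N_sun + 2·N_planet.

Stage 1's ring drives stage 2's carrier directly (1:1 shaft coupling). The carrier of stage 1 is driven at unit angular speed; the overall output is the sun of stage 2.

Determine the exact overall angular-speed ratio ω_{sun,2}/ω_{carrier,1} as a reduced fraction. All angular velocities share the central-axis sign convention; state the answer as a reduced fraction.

Stage 1: N_ring = 24 + 2·22 = 68
Stage 1: 24(ω_s−ω_c) = −68(ω_r−ω_c),  ω_s=0, ω_c=1
Stage 1: ω_r = 1 − (24/68)(0−1) = 23/17
  ⇒ ω_r¹/ω_c¹ = 23/17
Stage 2: N_ring = 31 + 2·24 = 79
Stage 2: 31(ω_s−ω_c) = −79(ω_r−ω_c),  ω_r=0, ω_c=1
Stage 2: ω_s = 1 − (79/31)(0−1) = 110/31
  ⇒ ω_s²/ω_c² = 110/31
Coupling ω_c² = ω_r¹ ⇒ overall = 23/17 × 110/31 = 2530/527

2530/527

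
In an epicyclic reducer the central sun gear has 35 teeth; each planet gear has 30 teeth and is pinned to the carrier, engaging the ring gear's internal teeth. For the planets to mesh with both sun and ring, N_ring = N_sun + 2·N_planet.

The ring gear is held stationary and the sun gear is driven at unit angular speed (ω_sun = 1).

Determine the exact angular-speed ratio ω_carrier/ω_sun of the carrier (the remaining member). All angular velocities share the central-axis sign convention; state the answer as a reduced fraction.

N_ring = 35 + 2·30 = 95
35(ω_s−ω_c) = −95(ω_r−ω_c),  ω_r=0, ω_s=1
35(1−ω_c) = −95(0−ω_c)  ⇒  130ω_c = 35  ⇒  ω_c = 7/26
ω_c/ω_s = 7/26

7/26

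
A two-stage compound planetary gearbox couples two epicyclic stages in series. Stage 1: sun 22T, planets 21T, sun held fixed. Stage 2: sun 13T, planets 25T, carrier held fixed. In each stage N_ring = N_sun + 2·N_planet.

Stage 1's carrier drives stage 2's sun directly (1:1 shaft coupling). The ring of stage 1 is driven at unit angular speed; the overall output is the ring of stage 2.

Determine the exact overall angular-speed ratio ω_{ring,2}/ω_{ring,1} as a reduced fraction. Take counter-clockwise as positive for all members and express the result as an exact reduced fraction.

Stage 1: N_ring = 22 + 2·21 = 64
Stage 1: 22(ω_s−ω_c) = −64(ω_r−ω_c),  ω_s=0, ω_r=1
Stage 1: 22(0−ω_c) = −64(1−ω_c)  ⇒  86ω_c = 64  ⇒  ω_c = 32/43
  ⇒ ω_c¹/ω_r¹ = 32/43
Stage 2: N_ring = 13 + 2·25 = 63
Stage 2: 13(ω_s−ω_c) = −63(ω_r−ω_c),  ω_c=0, ω_s=1
Stage 2: ω_r = 0 − (13/63)(1−0) = -13/63
  ⇒ ω_r²/ω_s² = -13/63
Coupling ω_s² = ω_c¹ ⇒ overall = 32/43 × -13/63 = -416/2709

-416/2709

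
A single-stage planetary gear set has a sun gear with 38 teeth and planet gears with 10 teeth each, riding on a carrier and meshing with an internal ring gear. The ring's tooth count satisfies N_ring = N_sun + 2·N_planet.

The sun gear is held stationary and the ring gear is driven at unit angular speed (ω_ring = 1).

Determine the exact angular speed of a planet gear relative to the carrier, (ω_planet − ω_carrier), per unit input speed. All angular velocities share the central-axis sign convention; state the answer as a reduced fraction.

N_ring = 38 + 2·10 = 58
38(ω_s−ω_c) = −58(ω_r−ω_c),  ω_s=0, ω_r=1
38(0−ω_c) = −58(1−ω_c)  ⇒  96ω_c = 58  ⇒  ω_c = 29/48
sun–planet: 38·(0−29/48) = −10·(ω_p−ω_c)  ⇒  ω_p−ω_c = −(38/10)·(-29/48) = 551/240

551/240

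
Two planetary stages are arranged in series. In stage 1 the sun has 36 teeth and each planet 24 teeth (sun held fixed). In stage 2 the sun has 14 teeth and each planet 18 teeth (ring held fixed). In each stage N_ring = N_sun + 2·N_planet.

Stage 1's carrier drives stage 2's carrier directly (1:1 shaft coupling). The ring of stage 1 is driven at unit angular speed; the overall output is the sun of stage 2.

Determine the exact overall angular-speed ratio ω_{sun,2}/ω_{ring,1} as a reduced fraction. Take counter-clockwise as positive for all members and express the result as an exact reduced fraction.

16/5

Stage 1: N_ring = 36 + 2·24 = 84
Stage 1: 36(ω_s−ω_c) = −84(ω_r−ω_c),  ω_s=0, ω_r=1
Stage 1: 36(0−ω_c) = −84(1−ω_c)  ⇒  120ω_c = 84  ⇒  ω_c = 7/10
  ⇒ ω_c¹/ω_r¹ = 7/10
Stage 2: N_ring = 14 + 2·18 = 50
Stage 2: 14(ω_s−ω_c) = −50(ω_r−ω_c),  ω_r=0, ω_c=1
Stage 2: ω_s = 1 − (50/14)(0−1) = 32/7
  ⇒ ω_s²/ω_c² = 32/7
Coupling ω_c² = ω_c¹ ⇒ overall = 7/10 × 32/7 = 16/5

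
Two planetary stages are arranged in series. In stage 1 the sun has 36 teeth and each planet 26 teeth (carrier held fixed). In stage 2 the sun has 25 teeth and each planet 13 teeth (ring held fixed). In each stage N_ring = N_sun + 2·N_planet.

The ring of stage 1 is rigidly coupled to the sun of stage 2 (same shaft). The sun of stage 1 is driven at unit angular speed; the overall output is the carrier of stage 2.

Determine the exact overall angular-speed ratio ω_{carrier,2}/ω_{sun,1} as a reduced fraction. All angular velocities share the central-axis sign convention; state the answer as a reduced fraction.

Stage 1: N_ring = 36 + 2·26 = 88
Stage 1: 36(ω_s−ω_c) = −88(ω_r−ω_c),  ω_c=0, ω_s=1
Stage 1: ω_r = 0 − (36/88)(1−0) = -9/22
  ⇒ ω_r¹/ω_s¹ = -9/22
Stage 2: N_ring = 25 + 2·13 = 51
Stage 2: 25(ω_s−ω_c) = −51(ω_r−ω_c),  ω_r=0, ω_s=1
Stage 2: 25(1−ω_c) = −51(0−ω_c)  ⇒  76ω_c = 25  ⇒  ω_c = 25/76
  ⇒ ω_c²/ω_s² = 25/76
Coupling ω_s² = ω_r¹ ⇒ overall = -9/22 × 25/76 = -225/1672

-225/1672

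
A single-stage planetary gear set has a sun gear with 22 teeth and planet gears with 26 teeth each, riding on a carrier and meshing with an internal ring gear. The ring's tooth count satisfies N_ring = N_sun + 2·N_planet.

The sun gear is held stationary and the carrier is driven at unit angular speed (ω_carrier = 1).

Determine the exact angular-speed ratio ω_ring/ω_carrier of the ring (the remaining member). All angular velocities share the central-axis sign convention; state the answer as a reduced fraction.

N_ring = 22 + 2·26 = 74
22(ω_s−ω_c) = −74(ω_r−ω_c),  ω_s=0, ω_c=1
ω_r = 1 − (22/74)(0−1) = 48/37
ω_r/ω_c = 48/37

48/37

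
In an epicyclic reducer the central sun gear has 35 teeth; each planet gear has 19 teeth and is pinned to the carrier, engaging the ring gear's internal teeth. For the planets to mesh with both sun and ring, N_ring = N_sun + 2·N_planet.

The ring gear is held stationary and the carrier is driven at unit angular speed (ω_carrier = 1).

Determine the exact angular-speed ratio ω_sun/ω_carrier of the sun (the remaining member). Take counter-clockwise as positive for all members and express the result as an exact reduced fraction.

108/35

N_ring = 35 + 2·19 = 73
35(ω_s−ω_c) = −73(ω_r−ω_c),  ω_r=0, ω_c=1
ω_s = 1 − (73/35)(0−1) = 108/35
ω_s/ω_c = 108/35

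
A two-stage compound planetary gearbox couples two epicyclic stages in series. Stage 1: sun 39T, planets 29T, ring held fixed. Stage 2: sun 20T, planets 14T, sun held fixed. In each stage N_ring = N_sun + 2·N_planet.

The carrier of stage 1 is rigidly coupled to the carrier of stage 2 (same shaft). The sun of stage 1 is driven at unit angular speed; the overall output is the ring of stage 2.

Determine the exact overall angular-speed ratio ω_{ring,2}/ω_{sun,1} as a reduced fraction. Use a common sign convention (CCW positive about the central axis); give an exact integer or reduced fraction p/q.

13/32

Stage 1: N_ring = 39 + 2·29 = 97
Stage 1: 39(ω_s−ω_c) = −97(ω_r−ω_c),  ω_r=0, ω_s=1
Stage 1: 39(1−ω_c) = −97(0−ω_c)  ⇒  136ω_c = 39  ⇒  ω_c = 39/136
  ⇒ ω_c¹/ω_s¹ = 39/136
Stage 2: N_ring = 20 + 2·14 = 48
Stage 2: 20(ω_s−ω_c) = −48(ω_r−ω_c),  ω_s=0, ω_c=1
Stage 2: ω_r = 1 − (20/48)(0−1) = 17/12
  ⇒ ω_r²/ω_c² = 17/12
Coupling ω_c² = ω_c¹ ⇒ overall = 39/136 × 17/12 = 13/32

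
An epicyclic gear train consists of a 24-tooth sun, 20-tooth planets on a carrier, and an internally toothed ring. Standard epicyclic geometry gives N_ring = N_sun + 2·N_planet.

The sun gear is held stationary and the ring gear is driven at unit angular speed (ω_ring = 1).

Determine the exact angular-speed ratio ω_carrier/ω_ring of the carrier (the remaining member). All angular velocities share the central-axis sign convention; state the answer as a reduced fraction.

8/11

N_ring = 24 + 2·20 = 64
24(ω_s−ω_c) = −64(ω_r−ω_c),  ω_s=0, ω_r=1
24(0−ω_c) = −64(1−ω_c)  ⇒  88ω_c = 64  ⇒  ω_c = 8/11
ω_c/ω_r = 8/11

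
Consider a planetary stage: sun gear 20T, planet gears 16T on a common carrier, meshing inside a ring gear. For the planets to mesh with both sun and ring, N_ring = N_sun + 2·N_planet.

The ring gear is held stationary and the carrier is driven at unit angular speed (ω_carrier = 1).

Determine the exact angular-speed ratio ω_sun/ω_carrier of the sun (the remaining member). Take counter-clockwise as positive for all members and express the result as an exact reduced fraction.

N_ring = 20 + 2·16 = 52
20(ω_s−ω_c) = −52(ω_r−ω_c),  ω_r=0, ω_c=1
ω_s = 1 − (52/20)(0−1) = 18/5
ω_s/ω_c = 18/5

18/5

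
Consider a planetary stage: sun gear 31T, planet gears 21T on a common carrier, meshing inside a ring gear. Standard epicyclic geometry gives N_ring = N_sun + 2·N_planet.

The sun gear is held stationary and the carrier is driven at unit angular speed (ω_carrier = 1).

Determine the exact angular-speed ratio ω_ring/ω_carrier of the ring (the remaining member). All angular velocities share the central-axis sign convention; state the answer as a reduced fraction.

N_ring = 31 + 2·21 = 73
31(ω_s−ω_c) = −73(ω_r−ω_c),  ω_s=0, ω_c=1
ω_r = 1 − (31/73)(0−1) = 104/73
ω_r/ω_c = 104/73

104/73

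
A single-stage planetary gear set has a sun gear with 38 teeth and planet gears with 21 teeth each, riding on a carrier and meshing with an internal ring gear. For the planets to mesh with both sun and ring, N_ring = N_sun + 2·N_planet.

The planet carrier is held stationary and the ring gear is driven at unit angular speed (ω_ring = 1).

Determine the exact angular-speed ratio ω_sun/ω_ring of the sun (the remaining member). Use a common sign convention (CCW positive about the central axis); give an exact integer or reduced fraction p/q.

-40/19

N_ring = 38 + 2·21 = 80
38(ω_s−ω_c) = −80(ω_r−ω_c),  ω_c=0, ω_r=1
ω_s = 0 − (80/38)(1−0) = -40/19
ω_s/ω_r = -40/19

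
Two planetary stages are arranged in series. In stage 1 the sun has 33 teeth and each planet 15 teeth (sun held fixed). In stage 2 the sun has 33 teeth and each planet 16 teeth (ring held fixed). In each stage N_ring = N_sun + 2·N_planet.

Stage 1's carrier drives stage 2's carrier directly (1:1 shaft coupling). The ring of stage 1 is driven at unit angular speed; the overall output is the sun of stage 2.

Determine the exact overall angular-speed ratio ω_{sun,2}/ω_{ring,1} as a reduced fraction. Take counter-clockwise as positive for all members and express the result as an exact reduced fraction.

Stage 1: N_ring = 33 + 2·15 = 63
Stage 1: 33(ω_s−ω_c) = −63(ω_r−ω_c),  ω_s=0, ω_r=1
Stage 1: 33(0−ω_c) = −63(1−ω_c)  ⇒  96ω_c = 63  ⇒  ω_c = 21/32
  ⇒ ω_c¹/ω_r¹ = 21/32
Stage 2: N_ring = 33 + 2·16 = 65
Stage 2: 33(ω_s−ω_c) = −65(ω_r−ω_c),  ω_r=0, ω_c=1
Stage 2: ω_s = 1 − (65/33)(0−1) = 98/33
  ⇒ ω_s²/ω_c² = 98/33
Coupling ω_c² = ω_c¹ ⇒ overall = 21/32 × 98/33 = 343/176

343/176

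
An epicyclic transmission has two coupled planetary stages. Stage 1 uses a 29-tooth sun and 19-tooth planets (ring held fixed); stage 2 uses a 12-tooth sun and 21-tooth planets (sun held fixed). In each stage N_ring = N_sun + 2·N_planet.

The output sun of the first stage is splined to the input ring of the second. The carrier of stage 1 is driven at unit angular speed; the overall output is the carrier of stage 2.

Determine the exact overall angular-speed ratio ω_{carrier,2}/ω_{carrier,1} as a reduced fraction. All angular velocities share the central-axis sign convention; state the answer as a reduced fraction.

864/319

Stage 1: N_ring = 29 + 2·19 = 67
Stage 1: 29(ω_s−ω_c) = −67(ω_r−ω_c),  ω_r=0, ω_c=1
Stage 1: ω_s = 1 − (67/29)(0−1) = 96/29
  ⇒ ω_s¹/ω_c¹ = 96/29
Stage 2: N_ring = 12 + 2·21 = 54
Stage 2: 12(ω_s−ω_c) = −54(ω_r−ω_c),  ω_s=0, ω_r=1
Stage 2: 12(0−ω_c) = −54(1−ω_c)  ⇒  66ω_c = 54  ⇒  ω_c = 9/11
  ⇒ ω_c²/ω_r² = 9/11
Coupling ω_r² = ω_s¹ ⇒ overall = 96/29 × 9/11 = 864/319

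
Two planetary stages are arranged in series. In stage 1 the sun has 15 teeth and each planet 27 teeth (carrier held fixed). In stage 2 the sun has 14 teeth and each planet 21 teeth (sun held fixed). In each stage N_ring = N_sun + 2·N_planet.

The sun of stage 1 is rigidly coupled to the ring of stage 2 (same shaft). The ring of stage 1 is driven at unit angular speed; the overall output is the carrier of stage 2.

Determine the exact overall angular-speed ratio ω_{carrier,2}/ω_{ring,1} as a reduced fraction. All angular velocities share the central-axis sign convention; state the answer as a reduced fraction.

-92/25

Stage 1: N_ring = 15 + 2·27 = 69
Stage 1: 15(ω_s−ω_c) = −69(ω_r−ω_c),  ω_c=0, ω_r=1
Stage 1: ω_s = 0 − (69/15)(1−0) = -23/5
  ⇒ ω_s¹/ω_r¹ = -23/5
Stage 2: N_ring = 14 + 2·21 = 56
Stage 2: 14(ω_s−ω_c) = −56(ω_r−ω_c),  ω_s=0, ω_r=1
Stage 2: 14(0−ω_c) = −56(1−ω_c)  ⇒  70ω_c = 56  ⇒  ω_c = 4/5
  ⇒ ω_c²/ω_r² = 4/5
Coupling ω_r² = ω_s¹ ⇒ overall = -23/5 × 4/5 = -92/25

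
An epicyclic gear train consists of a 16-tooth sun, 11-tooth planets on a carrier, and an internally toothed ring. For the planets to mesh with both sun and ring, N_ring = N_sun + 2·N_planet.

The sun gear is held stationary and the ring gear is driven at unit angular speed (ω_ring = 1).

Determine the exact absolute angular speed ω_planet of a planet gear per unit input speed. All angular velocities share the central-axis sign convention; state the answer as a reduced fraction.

N_ring = 16 + 2·11 = 38
16(ω_s−ω_c) = −38(ω_r−ω_c),  ω_s=0, ω_r=1
16(0−ω_c) = −38(1−ω_c)  ⇒  54ω_c = 38  ⇒  ω_c = 19/27
sun–planet: 16·(0−19/27) = −11·(ω_p−ω_c)  ⇒  ω_p−ω_c = −(16/11)·(-19/27) = 304/297
ω_p = 19/27 + 304/297 = 19/11

19/11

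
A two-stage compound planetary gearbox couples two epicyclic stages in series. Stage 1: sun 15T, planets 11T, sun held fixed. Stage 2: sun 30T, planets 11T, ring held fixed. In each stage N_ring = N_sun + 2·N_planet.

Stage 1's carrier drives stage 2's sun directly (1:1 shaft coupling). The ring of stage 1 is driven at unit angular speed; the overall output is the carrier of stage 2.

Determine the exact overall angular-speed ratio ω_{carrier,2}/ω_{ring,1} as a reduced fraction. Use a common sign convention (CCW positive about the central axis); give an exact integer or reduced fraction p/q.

Stage 1: N_ring = 15 + 2·11 = 37
Stage 1: 15(ω_s−ω_c) = −37(ω_r−ω_c),  ω_s=0, ω_r=1
Stage 1: 15(0−ω_c) = −37(1−ω_c)  ⇒  52ω_c = 37  ⇒  ω_c = 37/52
  ⇒ ω_c¹/ω_r¹ = 37/52
Stage 2: N_ring = 30 + 2·11 = 52
Stage 2: 30(ω_s−ω_c) = −52(ω_r−ω_c),  ω_r=0, ω_s=1
Stage 2: 30(1−ω_c) = −52(0−ω_c)  ⇒  82ω_c = 30  ⇒  ω_c = 15/41
  ⇒ ω_c²/ω_s² = 15/41
Coupling ω_s² = ω_c¹ ⇒ overall = 37/52 × 15/41 = 555/2132

555/2132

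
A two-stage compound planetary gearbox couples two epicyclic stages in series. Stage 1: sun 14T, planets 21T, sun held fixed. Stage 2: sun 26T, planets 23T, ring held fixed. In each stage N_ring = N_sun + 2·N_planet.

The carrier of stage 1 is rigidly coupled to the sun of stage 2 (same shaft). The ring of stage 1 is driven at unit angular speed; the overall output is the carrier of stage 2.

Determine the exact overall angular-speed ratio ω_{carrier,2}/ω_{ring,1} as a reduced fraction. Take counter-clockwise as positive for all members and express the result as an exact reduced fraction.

Stage 1: N_ring = 14 + 2·21 = 56
Stage 1: 14(ω_s−ω_c) = −56(ω_r−ω_c),  ω_s=0, ω_r=1
Stage 1: 14(0−ω_c) = −56(1−ω_c)  ⇒  70ω_c = 56  ⇒  ω_c = 4/5
  ⇒ ω_c¹/ω_r¹ = 4/5
Stage 2: N_ring = 26 + 2·23 = 72
Stage 2: 26(ω_s−ω_c) = −72(ω_r−ω_c),  ω_r=0, ω_s=1
Stage 2: 26(1−ω_c) = −72(0−ω_c)  ⇒  98ω_c = 26  ⇒  ω_c = 13/49
  ⇒ ω_c²/ω_s² = 13/49
Coupling ω_s² = ω_c¹ ⇒ overall = 4/5 × 13/49 = 52/245

52/245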